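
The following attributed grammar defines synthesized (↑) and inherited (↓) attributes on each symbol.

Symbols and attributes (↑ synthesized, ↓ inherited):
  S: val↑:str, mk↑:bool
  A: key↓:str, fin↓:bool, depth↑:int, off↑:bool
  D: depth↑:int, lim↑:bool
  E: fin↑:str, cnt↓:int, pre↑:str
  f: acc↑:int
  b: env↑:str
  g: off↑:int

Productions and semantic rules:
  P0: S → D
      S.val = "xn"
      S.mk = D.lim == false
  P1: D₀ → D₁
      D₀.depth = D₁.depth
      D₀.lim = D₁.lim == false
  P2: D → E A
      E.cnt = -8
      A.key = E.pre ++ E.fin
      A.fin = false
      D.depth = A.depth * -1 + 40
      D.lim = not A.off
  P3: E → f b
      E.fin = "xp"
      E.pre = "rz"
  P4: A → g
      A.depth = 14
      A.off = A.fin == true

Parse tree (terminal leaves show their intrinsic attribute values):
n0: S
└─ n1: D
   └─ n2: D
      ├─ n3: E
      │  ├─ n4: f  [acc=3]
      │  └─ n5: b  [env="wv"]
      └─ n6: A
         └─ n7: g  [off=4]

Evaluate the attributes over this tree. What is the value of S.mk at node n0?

true

1. n3.cnt = -8  [-8]
2. n4.acc = 3  [terminal]
3. n5.env = "wv"  [terminal]
4. n3.fin = "xp"  ["xp"]
5. n3.pre = "rz"  ["rz"]
6. n6.key = "rzxp"  [E.pre ++ E.fin]
7. n6.fin = false  [false]
8. n7.off = 4  [terminal]
9. n6.depth = 14  [14]
10. n6.off = false  [A.fin == true]
11. n2.depth = 26  [A.depth * -1 + 40]
12. n2.lim = true  [not A.off]
13. n1.depth = 26  [D₁.depth]
14. n1.lim = false  [D₁.lim == false]
15. n0.val = "xn"  ["xn"]
16. n0.mk = true  [D.lim == false]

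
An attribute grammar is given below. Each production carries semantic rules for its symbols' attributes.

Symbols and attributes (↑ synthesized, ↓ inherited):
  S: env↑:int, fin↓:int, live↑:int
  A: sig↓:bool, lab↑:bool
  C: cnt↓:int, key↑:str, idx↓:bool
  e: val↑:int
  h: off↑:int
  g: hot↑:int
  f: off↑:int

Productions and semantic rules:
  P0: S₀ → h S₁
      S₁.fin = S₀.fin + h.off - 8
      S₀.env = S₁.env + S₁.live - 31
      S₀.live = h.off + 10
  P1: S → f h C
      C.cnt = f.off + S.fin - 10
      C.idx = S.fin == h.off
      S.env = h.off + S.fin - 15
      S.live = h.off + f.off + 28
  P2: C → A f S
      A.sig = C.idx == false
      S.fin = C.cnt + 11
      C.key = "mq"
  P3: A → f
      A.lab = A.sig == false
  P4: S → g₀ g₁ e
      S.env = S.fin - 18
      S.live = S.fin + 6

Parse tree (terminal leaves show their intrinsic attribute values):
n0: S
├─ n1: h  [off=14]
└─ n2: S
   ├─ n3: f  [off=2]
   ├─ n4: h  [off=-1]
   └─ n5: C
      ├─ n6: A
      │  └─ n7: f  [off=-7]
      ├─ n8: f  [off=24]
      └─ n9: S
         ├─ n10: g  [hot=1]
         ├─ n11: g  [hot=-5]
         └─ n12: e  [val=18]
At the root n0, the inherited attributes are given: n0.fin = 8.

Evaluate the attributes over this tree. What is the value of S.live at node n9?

23

1. n0.fin = 8  [given at root]
2. n1.off = 14  [terminal]
3. n2.fin = 14  [S₀.fin + h.off - 8]
4. n3.off = 2  [terminal]
5. n4.off = -1  [terminal]
6. n5.cnt = 6  [f.off + S.fin - 10]
7. n5.idx = false  [S.fin == h.off]
8. n6.sig = true  [C.idx == false]
9. n7.off = -7  [terminal]
10. n6.lab = false  [A.sig == false]
11. n8.off = 24  [terminal]
12. n9.fin = 17  [C.cnt + 11]
13. n10.hot = 1  [terminal]
14. n11.hot = -5  [terminal]
15. n12.val = 18  [terminal]
16. n9.env = -1  [S.fin - 18]
17. n9.live = 23  [S.fin + 6]
18. n5.key = "mq"  ["mq"]
19. n2.env = -2  [h.off + S.fin - 15]
20. n2.live = 29  [h.off + f.off + 28]
21. n0.env = -4  [S₁.env + S₁.live - 31]
22. n0.live = 24  [h.off + 10]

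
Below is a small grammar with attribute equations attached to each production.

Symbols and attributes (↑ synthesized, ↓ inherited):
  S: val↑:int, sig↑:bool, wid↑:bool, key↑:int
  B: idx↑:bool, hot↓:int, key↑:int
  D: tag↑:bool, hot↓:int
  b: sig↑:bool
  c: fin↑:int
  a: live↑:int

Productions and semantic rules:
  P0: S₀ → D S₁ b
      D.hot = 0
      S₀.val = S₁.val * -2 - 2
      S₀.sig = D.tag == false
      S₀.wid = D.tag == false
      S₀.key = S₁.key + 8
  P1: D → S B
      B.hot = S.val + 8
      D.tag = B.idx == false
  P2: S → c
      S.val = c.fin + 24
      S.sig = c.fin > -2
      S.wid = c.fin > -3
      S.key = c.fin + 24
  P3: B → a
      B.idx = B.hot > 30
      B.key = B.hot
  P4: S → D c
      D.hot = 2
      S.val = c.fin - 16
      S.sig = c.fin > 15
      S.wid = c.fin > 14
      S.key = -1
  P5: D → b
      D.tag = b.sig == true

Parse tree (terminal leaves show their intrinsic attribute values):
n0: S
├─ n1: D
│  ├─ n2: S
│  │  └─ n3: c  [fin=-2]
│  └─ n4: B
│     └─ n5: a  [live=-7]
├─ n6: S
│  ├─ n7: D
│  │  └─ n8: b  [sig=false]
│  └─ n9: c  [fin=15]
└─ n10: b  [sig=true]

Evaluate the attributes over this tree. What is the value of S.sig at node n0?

1. n1.hot = 0  [0]
2. n3.fin = -2  [terminal]
3. n2.val = 22  [c.fin + 24]
4. n2.sig = false  [c.fin > -2]
5. n2.wid = true  [c.fin > -3]
6. n2.key = 22  [c.fin + 24]
7. n4.hot = 30  [S.val + 8]
8. n5.live = -7  [terminal]
9. n4.idx = false  [B.hot > 30]
10. n4.key = 30  [B.hot]
11. n1.tag = true  [B.idx == false]
12. n7.hot = 2  [2]
13. n8.sig = false  [terminal]
14. n7.tag = false  [b.sig == true]
15. n9.fin = 15  [terminal]
16. n6.val = -1  [c.fin - 16]
17. n6.sig = false  [c.fin > 15]
18. n6.wid = true  [c.fin > 14]
19. n6.key = -1  [-1]
20. n10.sig = true  [terminal]
21. n0.val = 0  [S₁.val * -2 - 2]
22. n0.sig = false  [D.tag == false]
23. n0.wid = false  [D.tag == false]
24. n0.key = 7  [S₁.key + 8]

false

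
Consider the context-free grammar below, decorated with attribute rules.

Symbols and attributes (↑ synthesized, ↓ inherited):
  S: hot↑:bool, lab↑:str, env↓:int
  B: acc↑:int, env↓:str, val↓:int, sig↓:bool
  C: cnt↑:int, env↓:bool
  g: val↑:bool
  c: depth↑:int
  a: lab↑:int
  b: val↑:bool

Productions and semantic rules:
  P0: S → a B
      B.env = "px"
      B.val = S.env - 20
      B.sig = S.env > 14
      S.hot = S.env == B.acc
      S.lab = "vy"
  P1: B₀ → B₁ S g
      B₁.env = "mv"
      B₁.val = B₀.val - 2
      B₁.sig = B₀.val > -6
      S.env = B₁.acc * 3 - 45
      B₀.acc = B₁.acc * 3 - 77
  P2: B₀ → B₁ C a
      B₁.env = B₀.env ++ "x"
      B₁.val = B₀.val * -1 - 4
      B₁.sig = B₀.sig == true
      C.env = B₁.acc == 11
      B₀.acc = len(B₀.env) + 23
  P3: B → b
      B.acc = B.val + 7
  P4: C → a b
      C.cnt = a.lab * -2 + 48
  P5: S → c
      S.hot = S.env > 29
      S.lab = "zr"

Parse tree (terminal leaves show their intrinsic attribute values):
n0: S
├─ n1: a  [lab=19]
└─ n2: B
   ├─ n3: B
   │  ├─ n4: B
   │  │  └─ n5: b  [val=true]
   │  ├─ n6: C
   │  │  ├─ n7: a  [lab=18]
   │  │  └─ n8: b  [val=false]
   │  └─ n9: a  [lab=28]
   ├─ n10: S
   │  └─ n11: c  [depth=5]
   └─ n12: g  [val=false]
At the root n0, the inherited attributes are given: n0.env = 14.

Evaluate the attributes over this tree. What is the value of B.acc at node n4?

11

1. n0.env = 14  [given at root]
2. n1.lab = 19  [terminal]
3. n2.env = "px"  ["px"]
4. n2.val = -6  [S.env - 20]
5. n2.sig = false  [S.env > 14]
6. n3.env = "mv"  ["mv"]
7. n3.val = -8  [B₀.val - 2]
8. n3.sig = false  [B₀.val > -6]
9. n4.env = "mvx"  [B₀.env ++ "x"]
10. n4.val = 4  [B₀.val * -1 - 4]
11. n4.sig = false  [B₀.sig == true]
12. n5.val = true  [terminal]
13. n4.acc = 11  [B.val + 7]
14. n6.env = true  [B₁.acc == 11]
15. n7.lab = 18  [terminal]
16. n8.val = false  [terminal]
17. n6.cnt = 12  [a.lab * -2 + 48]
18. n9.lab = 28  [terminal]
19. n3.acc = 25  [len(B₀.env) + 23]
20. n10.env = 30  [B₁.acc * 3 - 45]
21. n11.depth = 5  [terminal]
22. n10.hot = true  [S.env > 29]
23. n10.lab = "zr"  ["zr"]
24. n12.val = false  [terminal]
25. n2.acc = -2  [B₁.acc * 3 - 77]
26. n0.hot = false  [S.env == B.acc]
27. n0.lab = "vy"  ["vy"]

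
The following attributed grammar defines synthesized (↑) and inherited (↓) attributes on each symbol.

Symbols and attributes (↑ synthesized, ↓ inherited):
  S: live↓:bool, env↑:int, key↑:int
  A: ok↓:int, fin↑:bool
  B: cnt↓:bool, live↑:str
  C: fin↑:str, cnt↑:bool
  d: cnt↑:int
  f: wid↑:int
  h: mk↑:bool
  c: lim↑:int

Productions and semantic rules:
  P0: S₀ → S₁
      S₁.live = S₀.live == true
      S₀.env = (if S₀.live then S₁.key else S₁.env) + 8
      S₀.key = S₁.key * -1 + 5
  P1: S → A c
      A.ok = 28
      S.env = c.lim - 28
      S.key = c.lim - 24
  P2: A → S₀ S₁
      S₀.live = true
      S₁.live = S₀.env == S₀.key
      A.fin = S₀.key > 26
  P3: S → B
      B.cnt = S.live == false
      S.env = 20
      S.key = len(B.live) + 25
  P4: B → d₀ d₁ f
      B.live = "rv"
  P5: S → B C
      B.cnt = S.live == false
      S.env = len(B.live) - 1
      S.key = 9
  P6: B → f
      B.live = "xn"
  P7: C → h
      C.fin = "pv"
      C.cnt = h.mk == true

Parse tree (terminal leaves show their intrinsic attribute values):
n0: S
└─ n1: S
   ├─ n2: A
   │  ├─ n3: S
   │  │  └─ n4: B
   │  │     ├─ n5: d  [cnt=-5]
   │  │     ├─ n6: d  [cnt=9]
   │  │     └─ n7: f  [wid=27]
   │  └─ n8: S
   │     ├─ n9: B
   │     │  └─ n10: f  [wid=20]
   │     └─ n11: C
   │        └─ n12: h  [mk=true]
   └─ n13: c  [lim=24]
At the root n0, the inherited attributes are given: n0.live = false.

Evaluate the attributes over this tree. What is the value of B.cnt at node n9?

true

1. n0.live = false  [given at root]
2. n1.live = false  [S₀.live == true]
3. n2.ok = 28  [28]
4. n3.live = true  [true]
5. n4.cnt = false  [S.live == false]
6. n5.cnt = -5  [terminal]
7. n6.cnt = 9  [terminal]
8. n7.wid = 27  [terminal]
9. n4.live = "rv"  ["rv"]
10. n3.env = 20  [20]
11. n3.key = 27  [len(B.live) + 25]
12. n8.live = false  [S₀.env == S₀.key]
13. n9.cnt = true  [S.live == false]
14. n10.wid = 20  [terminal]
15. n9.live = "xn"  ["xn"]
16. n12.mk = true  [terminal]
17. n11.fin = "pv"  ["pv"]
18. n11.cnt = true  [h.mk == true]
19. n8.env = 1  [len(B.live) - 1]
20. n8.key = 9  [9]
21. n2.fin = true  [S₀.key > 26]
22. n13.lim = 24  [terminal]
23. n1.env = -4  [c.lim - 28]
24. n1.key = 0  [c.lim - 24]
25. n0.env = 4  [(if S₀.live then S₁.key else S₁.env) + 8]
26. n0.key = 5  [S₁.key * -1 + 5]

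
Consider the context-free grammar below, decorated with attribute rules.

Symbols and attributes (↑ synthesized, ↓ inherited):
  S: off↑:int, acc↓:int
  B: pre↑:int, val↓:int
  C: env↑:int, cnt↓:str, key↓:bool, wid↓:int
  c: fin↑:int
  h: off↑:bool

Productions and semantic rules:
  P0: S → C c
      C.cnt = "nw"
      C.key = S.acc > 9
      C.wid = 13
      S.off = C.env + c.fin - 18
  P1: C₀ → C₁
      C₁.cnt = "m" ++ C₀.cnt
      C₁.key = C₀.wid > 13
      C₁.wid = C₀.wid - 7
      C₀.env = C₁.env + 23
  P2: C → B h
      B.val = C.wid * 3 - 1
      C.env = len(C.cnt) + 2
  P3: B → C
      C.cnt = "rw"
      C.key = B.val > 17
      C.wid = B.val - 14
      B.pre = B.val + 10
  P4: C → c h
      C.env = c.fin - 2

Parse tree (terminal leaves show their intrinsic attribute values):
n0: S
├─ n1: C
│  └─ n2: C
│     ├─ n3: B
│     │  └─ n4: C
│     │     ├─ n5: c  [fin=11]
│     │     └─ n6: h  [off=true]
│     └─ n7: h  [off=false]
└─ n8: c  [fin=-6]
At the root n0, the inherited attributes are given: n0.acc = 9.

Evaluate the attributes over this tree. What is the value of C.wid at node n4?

1. n0.acc = 9  [given at root]
2. n1.cnt = "nw"  ["nw"]
3. n1.key = false  [S.acc > 9]
4. n1.wid = 13  [13]
5. n2.cnt = "mnw"  ["m" ++ C₀.cnt]
6. n2.key = false  [C₀.wid > 13]
7. n2.wid = 6  [C₀.wid - 7]
8. n3.val = 17  [C.wid * 3 - 1]
9. n4.cnt = "rw"  ["rw"]
10. n4.key = false  [B.val > 17]
11. n4.wid = 3  [B.val - 14]
12. n5.fin = 11  [terminal]
13. n6.off = true  [terminal]
14. n4.env = 9  [c.fin - 2]
15. n3.pre = 27  [B.val + 10]
16. n7.off = false  [terminal]
17. n2.env = 5  [len(C.cnt) + 2]
18. n1.env = 28  [C₁.env + 23]
19. n8.fin = -6  [terminal]
20. n0.off = 4  [C.env + c.fin - 18]

3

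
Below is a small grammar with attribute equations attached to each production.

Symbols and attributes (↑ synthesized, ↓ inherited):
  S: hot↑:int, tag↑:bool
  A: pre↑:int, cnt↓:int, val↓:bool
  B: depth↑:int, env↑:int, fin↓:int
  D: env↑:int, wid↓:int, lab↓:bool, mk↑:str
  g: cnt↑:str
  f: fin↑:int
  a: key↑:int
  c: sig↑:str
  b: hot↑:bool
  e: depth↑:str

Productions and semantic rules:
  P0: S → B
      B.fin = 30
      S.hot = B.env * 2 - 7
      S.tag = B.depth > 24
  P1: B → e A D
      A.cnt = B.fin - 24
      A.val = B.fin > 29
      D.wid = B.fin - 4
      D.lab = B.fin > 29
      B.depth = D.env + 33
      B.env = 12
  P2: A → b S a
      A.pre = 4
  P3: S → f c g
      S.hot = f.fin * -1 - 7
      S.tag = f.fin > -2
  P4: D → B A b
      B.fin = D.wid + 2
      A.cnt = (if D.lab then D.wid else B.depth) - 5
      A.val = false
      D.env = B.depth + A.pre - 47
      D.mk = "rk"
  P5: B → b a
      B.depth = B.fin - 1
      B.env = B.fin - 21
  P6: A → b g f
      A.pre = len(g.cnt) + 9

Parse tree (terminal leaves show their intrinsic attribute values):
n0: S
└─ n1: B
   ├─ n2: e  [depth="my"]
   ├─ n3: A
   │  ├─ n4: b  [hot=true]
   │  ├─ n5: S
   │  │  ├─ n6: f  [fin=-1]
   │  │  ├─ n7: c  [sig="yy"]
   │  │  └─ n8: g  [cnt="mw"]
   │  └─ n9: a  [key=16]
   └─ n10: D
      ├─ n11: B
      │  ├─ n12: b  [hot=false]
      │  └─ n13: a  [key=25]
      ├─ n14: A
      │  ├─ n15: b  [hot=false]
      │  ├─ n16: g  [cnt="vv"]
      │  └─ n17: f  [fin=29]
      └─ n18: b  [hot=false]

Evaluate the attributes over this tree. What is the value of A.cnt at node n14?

21

1. n1.fin = 30  [30]
2. n2.depth = "my"  [terminal]
3. n3.cnt = 6  [B.fin - 24]
4. n3.val = true  [B.fin > 29]
5. n4.hot = true  [terminal]
6. n6.fin = -1  [terminal]
7. n7.sig = "yy"  [terminal]
8. n8.cnt = "mw"  [terminal]
9. n5.hot = -6  [f.fin * -1 - 7]
10. n5.tag = true  [f.fin > -2]
11. n9.key = 16  [terminal]
12. n3.pre = 4  [4]
13. n10.wid = 26  [B.fin - 4]
14. n10.lab = true  [B.fin > 29]
15. n11.fin = 28  [D.wid + 2]
16. n12.hot = false  [terminal]
17. n13.key = 25  [terminal]
18. n11.depth = 27  [B.fin - 1]
19. n11.env = 7  [B.fin - 21]
20. n14.cnt = 21  [(if D.lab then D.wid else B.depth) - 5]
21. n14.val = false  [false]
22. n15.hot = false  [terminal]
23. n16.cnt = "vv"  [terminal]
24. n17.fin = 29  [terminal]
25. n14.pre = 11  [len(g.cnt) + 9]
26. n18.hot = false  [terminal]
27. n10.env = -9  [B.depth + A.pre - 47]
28. n10.mk = "rk"  ["rk"]
29. n1.depth = 24  [D.env + 33]
30. n1.env = 12  [12]
31. n0.hot = 17  [B.env * 2 - 7]
32. n0.tag = false  [B.depth > 24]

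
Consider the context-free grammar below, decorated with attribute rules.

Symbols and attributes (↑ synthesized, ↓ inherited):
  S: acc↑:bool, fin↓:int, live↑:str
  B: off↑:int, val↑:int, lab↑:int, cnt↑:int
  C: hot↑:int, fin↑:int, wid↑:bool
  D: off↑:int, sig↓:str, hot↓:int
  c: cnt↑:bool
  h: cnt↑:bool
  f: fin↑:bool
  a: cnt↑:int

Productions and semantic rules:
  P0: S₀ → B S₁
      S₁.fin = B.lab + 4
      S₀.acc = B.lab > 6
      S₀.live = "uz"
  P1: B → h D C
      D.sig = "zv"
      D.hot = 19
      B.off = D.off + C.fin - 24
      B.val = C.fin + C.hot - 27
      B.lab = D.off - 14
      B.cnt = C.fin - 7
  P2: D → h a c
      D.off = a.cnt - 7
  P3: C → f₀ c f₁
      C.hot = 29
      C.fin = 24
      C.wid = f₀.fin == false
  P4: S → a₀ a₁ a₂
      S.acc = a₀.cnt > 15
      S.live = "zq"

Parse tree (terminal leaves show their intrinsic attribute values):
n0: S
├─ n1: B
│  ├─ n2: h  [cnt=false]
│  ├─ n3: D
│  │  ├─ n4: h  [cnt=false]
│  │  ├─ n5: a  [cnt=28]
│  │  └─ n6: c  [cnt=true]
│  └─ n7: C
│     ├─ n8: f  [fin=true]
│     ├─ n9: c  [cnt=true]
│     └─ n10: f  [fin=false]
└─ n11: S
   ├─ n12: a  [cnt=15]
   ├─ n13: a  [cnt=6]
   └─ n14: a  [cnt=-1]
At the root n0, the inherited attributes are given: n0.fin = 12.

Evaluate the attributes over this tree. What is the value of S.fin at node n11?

11

1. n0.fin = 12  [given at root]
2. n2.cnt = false  [terminal]
3. n3.sig = "zv"  ["zv"]
4. n3.hot = 19  [19]
5. n4.cnt = false  [terminal]
6. n5.cnt = 28  [terminal]
7. n6.cnt = true  [terminal]
8. n3.off = 21  [a.cnt - 7]
9. n8.fin = true  [terminal]
10. n9.cnt = true  [terminal]
11. n10.fin = false  [terminal]
12. n7.hot = 29  [29]
13. n7.fin = 24  [24]
14. n7.wid = false  [f₀.fin == false]
15. n1.off = 21  [D.off + C.fin - 24]
16. n1.val = 26  [C.fin + C.hot - 27]
17. n1.lab = 7  [D.off - 14]
18. n1.cnt = 17  [C.fin - 7]
19. n11.fin = 11  [B.lab + 4]
20. n12.cnt = 15  [terminal]
21. n13.cnt = 6  [terminal]
22. n14.cnt = -1  [terminal]
23. n11.acc = false  [a₀.cnt > 15]
24. n11.live = "zq"  ["zq"]
25. n0.acc = true  [B.lab > 6]
26. n0.live = "uz"  ["uz"]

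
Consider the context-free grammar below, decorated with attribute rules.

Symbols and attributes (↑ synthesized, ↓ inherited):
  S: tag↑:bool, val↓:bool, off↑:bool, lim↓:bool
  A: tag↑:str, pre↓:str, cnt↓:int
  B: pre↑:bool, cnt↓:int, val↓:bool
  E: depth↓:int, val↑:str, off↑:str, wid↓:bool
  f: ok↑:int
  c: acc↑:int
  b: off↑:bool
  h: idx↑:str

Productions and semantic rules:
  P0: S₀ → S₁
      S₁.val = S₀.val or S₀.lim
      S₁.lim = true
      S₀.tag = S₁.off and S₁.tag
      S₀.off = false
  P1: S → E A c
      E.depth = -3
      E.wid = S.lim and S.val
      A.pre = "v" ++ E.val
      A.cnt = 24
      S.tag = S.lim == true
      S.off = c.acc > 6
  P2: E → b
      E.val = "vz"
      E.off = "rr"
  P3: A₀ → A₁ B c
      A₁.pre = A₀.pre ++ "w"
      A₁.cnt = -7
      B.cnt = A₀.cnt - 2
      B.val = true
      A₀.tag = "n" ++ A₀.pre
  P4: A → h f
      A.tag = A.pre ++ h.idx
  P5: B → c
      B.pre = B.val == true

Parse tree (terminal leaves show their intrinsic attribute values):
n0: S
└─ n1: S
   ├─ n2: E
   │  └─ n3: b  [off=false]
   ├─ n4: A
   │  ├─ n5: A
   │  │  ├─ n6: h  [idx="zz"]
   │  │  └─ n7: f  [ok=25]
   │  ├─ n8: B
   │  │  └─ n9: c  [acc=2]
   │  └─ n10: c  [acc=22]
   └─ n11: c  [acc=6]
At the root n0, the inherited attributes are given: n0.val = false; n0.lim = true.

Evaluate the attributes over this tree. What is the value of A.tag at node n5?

1. n0.val = false  [given at root]
2. n0.lim = true  [given at root]
3. n1.val = true  [S₀.val or S₀.lim]
4. n1.lim = true  [true]
5. n2.depth = -3  [-3]
6. n2.wid = true  [S.lim and S.val]
7. n3.off = false  [terminal]
8. n2.val = "vz"  ["vz"]
9. n2.off = "rr"  ["rr"]
10. n4.pre = "vvz"  ["v" ++ E.val]
11. n4.cnt = 24  [24]
12. n5.pre = "vvzw"  [A₀.pre ++ "w"]
13. n5.cnt = -7  [-7]
14. n6.idx = "zz"  [terminal]
15. n7.ok = 25  [terminal]
16. n5.tag = "vvzwzz"  [A.pre ++ h.idx]
17. n8.cnt = 22  [A₀.cnt - 2]
18. n8.val = true  [true]
19. n9.acc = 2  [terminal]
20. n8.pre = true  [B.val == true]
21. n10.acc = 22  [terminal]
22. n4.tag = "nvvz"  ["n" ++ A₀.pre]
23. n11.acc = 6  [terminal]
24. n1.tag = true  [S.lim == true]
25. n1.off = false  [c.acc > 6]
26. n0.tag = false  [S₁.off and S₁.tag]
27. n0.off = false  [false]

"vvzwzz"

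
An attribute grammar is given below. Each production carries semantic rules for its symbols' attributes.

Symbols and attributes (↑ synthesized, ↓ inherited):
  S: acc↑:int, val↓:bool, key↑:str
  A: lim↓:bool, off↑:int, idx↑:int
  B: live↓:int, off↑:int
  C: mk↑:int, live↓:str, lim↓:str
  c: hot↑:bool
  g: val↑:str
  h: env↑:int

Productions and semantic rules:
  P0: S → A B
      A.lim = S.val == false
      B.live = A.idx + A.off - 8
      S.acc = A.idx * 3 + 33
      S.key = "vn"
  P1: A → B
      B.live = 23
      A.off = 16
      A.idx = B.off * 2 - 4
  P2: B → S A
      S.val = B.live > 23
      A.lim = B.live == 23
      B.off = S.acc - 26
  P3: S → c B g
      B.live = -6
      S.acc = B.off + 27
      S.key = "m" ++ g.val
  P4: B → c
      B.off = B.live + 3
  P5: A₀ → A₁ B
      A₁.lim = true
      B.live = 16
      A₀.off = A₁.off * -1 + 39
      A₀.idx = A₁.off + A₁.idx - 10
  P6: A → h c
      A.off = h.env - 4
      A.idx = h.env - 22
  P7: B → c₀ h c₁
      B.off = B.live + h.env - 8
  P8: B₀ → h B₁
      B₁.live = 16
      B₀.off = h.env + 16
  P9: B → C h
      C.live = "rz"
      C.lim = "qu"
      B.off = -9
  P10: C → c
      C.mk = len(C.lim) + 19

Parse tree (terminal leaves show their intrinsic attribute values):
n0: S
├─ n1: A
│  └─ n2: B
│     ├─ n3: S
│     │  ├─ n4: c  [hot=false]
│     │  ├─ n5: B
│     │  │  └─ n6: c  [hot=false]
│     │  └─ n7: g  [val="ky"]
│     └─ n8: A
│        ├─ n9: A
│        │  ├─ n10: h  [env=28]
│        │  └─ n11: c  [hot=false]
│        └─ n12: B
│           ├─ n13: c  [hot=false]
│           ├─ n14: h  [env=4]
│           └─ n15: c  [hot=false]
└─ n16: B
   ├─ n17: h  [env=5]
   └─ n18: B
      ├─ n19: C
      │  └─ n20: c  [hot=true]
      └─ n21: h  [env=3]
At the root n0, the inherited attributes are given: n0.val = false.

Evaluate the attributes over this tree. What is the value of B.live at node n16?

0

1. n0.val = false  [given at root]
2. n1.lim = true  [S.val == false]
3. n2.live = 23  [23]
4. n3.val = false  [B.live > 23]
5. n4.hot = false  [terminal]
6. n5.live = -6  [-6]
7. n6.hot = false  [terminal]
8. n5.off = -3  [B.live + 3]
9. n7.val = "ky"  [terminal]
10. n3.acc = 24  [B.off + 27]
11. n3.key = "mky"  ["m" ++ g.val]
12. n8.lim = true  [B.live == 23]
13. n9.lim = true  [true]
14. n10.env = 28  [terminal]
15. n11.hot = false  [terminal]
16. n9.off = 24  [h.env - 4]
17. n9.idx = 6  [h.env - 22]
18. n12.live = 16  [16]
19. n13.hot = false  [terminal]
20. n14.env = 4  [terminal]
21. n15.hot = false  [terminal]
22. n12.off = 12  [B.live + h.env - 8]
23. n8.off = 15  [A₁.off * -1 + 39]
24. n8.idx = 20  [A₁.off + A₁.idx - 10]
25. n2.off = -2  [S.acc - 26]
26. n1.off = 16  [16]
27. n1.idx = -8  [B.off * 2 - 4]
28. n16.live = 0  [A.idx + A.off - 8]
29. n17.env = 5  [terminal]
30. n18.live = 16  [16]
31. n19.live = "rz"  ["rz"]
32. n19.lim = "qu"  ["qu"]
33. n20.hot = true  [terminal]
34. n19.mk = 21  [len(C.lim) + 19]
35. n21.env = 3  [terminal]
36. n18.off = -9  [-9]
37. n16.off = 21  [h.env + 16]
38. n0.acc = 9  [A.idx * 3 + 33]
39. n0.key = "vn"  ["vn"]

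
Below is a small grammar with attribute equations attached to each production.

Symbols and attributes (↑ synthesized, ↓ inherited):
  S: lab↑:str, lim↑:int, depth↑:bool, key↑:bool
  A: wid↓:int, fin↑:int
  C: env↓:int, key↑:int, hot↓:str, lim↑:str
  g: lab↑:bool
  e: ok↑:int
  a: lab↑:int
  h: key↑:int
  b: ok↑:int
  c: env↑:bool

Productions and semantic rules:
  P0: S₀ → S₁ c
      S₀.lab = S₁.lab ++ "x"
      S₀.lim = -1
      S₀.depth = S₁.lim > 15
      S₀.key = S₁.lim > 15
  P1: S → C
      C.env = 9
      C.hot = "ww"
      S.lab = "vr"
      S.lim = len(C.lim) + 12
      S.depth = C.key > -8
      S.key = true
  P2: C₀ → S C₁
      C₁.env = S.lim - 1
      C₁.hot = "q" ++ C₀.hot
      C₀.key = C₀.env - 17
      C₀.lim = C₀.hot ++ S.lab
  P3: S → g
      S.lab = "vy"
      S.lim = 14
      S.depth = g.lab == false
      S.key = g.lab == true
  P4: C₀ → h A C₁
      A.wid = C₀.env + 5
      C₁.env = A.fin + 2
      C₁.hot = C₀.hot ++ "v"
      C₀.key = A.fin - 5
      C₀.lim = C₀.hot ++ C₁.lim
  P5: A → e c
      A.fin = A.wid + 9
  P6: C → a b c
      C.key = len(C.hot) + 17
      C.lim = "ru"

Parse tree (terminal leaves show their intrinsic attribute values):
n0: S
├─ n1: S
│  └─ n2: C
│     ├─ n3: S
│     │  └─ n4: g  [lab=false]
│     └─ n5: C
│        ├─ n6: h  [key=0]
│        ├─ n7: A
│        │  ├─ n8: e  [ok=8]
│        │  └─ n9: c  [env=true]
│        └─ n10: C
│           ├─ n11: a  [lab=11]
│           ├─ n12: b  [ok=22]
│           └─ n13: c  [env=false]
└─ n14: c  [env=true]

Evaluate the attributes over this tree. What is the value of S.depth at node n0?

1. n2.env = 9  [9]
2. n2.hot = "ww"  ["ww"]
3. n4.lab = false  [terminal]
4. n3.lab = "vy"  ["vy"]
5. n3.lim = 14  [14]
6. n3.depth = true  [g.lab == false]
7. n3.key = false  [g.lab == true]
8. n5.env = 13  [S.lim - 1]
9. n5.hot = "qww"  ["q" ++ C₀.hot]
10. n6.key = 0  [terminal]
11. n7.wid = 18  [C₀.env + 5]
12. n8.ok = 8  [terminal]
13. n9.env = true  [terminal]
14. n7.fin = 27  [A.wid + 9]
15. n10.env = 29  [A.fin + 2]
16. n10.hot = "qwwv"  [C₀.hot ++ "v"]
17. n11.lab = 11  [terminal]
18. n12.ok = 22  [terminal]
19. n13.env = false  [terminal]
20. n10.key = 21  [len(C.hot) + 17]
21. n10.lim = "ru"  ["ru"]
22. n5.key = 22  [A.fin - 5]
23. n5.lim = "qwwru"  [C₀.hot ++ C₁.lim]
24. n2.key = -8  [C₀.env - 17]
25. n2.lim = "wwvy"  [C₀.hot ++ S.lab]
26. n1.lab = "vr"  ["vr"]
27. n1.lim = 16  [len(C.lim) + 12]
28. n1.depth = false  [C.key > -8]
29. n1.key = true  [true]
30. n14.env = true  [terminal]
31. n0.lab = "vrx"  [S₁.lab ++ "x"]
32. n0.lim = -1  [-1]
33. n0.depth = true  [S₁.lim > 15]
34. n0.key = true  [S₁.lim > 15]

true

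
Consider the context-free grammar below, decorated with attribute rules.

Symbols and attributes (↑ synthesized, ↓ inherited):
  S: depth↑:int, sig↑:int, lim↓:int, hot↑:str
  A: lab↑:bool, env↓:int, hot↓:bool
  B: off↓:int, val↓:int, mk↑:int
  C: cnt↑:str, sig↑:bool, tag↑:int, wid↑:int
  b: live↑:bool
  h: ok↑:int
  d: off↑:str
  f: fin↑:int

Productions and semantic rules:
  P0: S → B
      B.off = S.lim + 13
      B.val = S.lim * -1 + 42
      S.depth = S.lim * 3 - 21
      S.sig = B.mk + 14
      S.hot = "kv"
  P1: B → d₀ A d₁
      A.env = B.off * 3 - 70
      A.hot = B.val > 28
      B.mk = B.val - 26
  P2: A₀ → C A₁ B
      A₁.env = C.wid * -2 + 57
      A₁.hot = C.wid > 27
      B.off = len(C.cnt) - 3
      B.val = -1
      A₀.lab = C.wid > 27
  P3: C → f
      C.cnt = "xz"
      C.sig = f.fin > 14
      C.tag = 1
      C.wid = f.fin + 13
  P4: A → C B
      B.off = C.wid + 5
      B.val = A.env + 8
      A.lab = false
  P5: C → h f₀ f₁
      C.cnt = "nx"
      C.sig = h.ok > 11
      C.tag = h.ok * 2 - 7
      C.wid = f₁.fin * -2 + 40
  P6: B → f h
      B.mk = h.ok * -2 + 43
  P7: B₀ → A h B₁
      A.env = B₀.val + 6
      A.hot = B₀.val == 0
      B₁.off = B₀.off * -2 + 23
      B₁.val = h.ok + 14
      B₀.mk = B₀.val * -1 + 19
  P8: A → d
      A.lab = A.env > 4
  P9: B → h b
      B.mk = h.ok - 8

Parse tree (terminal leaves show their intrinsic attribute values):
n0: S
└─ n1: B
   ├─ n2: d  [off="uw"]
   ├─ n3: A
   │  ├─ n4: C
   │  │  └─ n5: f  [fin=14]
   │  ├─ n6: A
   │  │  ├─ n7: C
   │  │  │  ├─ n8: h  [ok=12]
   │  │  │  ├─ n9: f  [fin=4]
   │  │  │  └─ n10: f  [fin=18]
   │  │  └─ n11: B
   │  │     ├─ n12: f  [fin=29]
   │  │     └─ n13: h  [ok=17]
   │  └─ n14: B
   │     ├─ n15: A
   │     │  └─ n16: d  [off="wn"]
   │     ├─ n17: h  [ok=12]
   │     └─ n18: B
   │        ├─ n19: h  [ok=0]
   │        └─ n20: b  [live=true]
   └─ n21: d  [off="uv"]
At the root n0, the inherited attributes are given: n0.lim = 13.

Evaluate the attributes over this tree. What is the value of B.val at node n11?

11

1. n0.lim = 13  [given at root]
2. n1.off = 26  [S.lim + 13]
3. n1.val = 29  [S.lim * -1 + 42]
4. n2.off = "uw"  [terminal]
5. n3.env = 8  [B.off * 3 - 70]
6. n3.hot = true  [B.val > 28]
7. n5.fin = 14  [terminal]
8. n4.cnt = "xz"  ["xz"]
9. n4.sig = false  [f.fin > 14]
10. n4.tag = 1  [1]
11. n4.wid = 27  [f.fin + 13]
12. n6.env = 3  [C.wid * -2 + 57]
13. n6.hot = false  [C.wid > 27]
14. n8.ok = 12  [terminal]
15. n9.fin = 4  [terminal]
16. n10.fin = 18  [terminal]
17. n7.cnt = "nx"  ["nx"]
18. n7.sig = true  [h.ok > 11]
19. n7.tag = 17  [h.ok * 2 - 7]
20. n7.wid = 4  [f₁.fin * -2 + 40]
21. n11.off = 9  [C.wid + 5]
22. n11.val = 11  [A.env + 8]
23. n12.fin = 29  [terminal]
24. n13.ok = 17  [terminal]
25. n11.mk = 9  [h.ok * -2 + 43]
26. n6.lab = false  [false]
27. n14.off = -1  [len(C.cnt) - 3]
28. n14.val = -1  [-1]
29. n15.env = 5  [B₀.val + 6]
30. n15.hot = false  [B₀.val == 0]
31. n16.off = "wn"  [terminal]
32. n15.lab = true  [A.env > 4]
33. n17.ok = 12  [terminal]
34. n18.off = 25  [B₀.off * -2 + 23]
35. n18.val = 26  [h.ok + 14]
36. n19.ok = 0  [terminal]
37. n20.live = true  [terminal]
38. n18.mk = -8  [h.ok - 8]
39. n14.mk = 20  [B₀.val * -1 + 19]
40. n3.lab = false  [C.wid > 27]
41. n21.off = "uv"  [terminal]
42. n1.mk = 3  [B.val - 26]
43. n0.depth = 18  [S.lim * 3 - 21]
44. n0.sig = 17  [B.mk + 14]
45. n0.hot = "kv"  ["kv"]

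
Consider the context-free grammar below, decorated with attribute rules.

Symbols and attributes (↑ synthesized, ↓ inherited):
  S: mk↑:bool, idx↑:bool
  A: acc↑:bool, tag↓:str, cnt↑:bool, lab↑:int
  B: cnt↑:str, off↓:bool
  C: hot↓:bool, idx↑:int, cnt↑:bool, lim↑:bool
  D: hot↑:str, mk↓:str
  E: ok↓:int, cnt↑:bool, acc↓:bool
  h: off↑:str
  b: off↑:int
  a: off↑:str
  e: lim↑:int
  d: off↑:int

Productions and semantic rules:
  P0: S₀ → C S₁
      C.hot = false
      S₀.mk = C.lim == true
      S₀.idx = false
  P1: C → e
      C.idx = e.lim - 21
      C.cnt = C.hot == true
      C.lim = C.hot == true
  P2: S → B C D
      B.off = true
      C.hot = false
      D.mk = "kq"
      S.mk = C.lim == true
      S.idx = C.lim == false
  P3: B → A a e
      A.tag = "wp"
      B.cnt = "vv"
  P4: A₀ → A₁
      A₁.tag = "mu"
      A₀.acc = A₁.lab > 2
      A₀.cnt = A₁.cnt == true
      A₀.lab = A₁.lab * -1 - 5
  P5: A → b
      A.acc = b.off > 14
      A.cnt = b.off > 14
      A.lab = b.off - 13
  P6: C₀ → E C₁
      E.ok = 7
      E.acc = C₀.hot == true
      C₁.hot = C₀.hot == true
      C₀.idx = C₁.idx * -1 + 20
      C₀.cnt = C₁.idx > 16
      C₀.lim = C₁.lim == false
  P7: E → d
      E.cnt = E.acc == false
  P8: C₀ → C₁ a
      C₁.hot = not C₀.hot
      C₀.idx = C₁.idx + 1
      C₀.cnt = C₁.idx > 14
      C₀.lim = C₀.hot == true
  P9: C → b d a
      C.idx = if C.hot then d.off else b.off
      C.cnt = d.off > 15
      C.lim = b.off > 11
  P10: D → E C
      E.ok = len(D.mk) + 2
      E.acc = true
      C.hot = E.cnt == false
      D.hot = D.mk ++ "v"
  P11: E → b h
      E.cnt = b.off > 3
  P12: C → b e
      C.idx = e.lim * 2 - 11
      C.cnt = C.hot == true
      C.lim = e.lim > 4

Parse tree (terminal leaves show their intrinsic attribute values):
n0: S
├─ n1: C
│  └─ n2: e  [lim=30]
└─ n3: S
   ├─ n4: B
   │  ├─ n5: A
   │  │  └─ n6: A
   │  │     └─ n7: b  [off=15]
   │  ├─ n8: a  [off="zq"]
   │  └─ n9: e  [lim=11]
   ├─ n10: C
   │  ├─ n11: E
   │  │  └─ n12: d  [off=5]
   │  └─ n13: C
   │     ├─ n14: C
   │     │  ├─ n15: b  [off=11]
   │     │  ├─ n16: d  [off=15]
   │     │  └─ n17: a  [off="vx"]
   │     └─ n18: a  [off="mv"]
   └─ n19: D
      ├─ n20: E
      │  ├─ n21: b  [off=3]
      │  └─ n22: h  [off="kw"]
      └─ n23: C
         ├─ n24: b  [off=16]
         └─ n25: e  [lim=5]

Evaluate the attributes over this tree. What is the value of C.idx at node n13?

16

1. n1.hot = false  [false]
2. n2.lim = 30  [terminal]
3. n1.idx = 9  [e.lim - 21]
4. n1.cnt = false  [C.hot == true]
5. n1.lim = false  [C.hot == true]
6. n4.off = true  [true]
7. n5.tag = "wp"  ["wp"]
8. n6.tag = "mu"  ["mu"]
9. n7.off = 15  [terminal]
10. n6.acc = true  [b.off > 14]
11. n6.cnt = true  [b.off > 14]
12. n6.lab = 2  [b.off - 13]
13. n5.acc = false  [A₁.lab > 2]
14. n5.cnt = true  [A₁.cnt == true]
15. n5.lab = -7  [A₁.lab * -1 - 5]
16. n8.off = "zq"  [terminal]
17. n9.lim = 11  [terminal]
18. n4.cnt = "vv"  ["vv"]
19. n10.hot = false  [false]
20. n11.ok = 7  [7]
21. n11.acc = false  [C₀.hot == true]
22. n12.off = 5  [terminal]
23. n11.cnt = true  [E.acc == false]
24. n13.hot = false  [C₀.hot == true]
25. n14.hot = true  [not C₀.hot]
26. n15.off = 11  [terminal]
27. n16.off = 15  [terminal]
28. n17.off = "vx"  [terminal]
29. n14.idx = 15  [if C.hot then d.off else b.off]
30. n14.cnt = false  [d.off > 15]
31. n14.lim = false  [b.off > 11]
32. n18.off = "mv"  [terminal]
33. n13.idx = 16  [C₁.idx + 1]
34. n13.cnt = true  [C₁.idx > 14]
35. n13.lim = false  [C₀.hot == true]
36. n10.idx = 4  [C₁.idx * -1 + 20]
37. n10.cnt = false  [C₁.idx > 16]
38. n10.lim = true  [C₁.lim == false]
39. n19.mk = "kq"  ["kq"]
40. n20.ok = 4  [len(D.mk) + 2]
41. n20.acc = true  [true]
42. n21.off = 3  [terminal]
43. n22.off = "kw"  [terminal]
44. n20.cnt = false  [b.off > 3]
45. n23.hot = true  [E.cnt == false]
46. n24.off = 16  [terminal]
47. n25.lim = 5  [terminal]
48. n23.idx = -1  [e.lim * 2 - 11]
49. n23.cnt = true  [C.hot == true]
50. n23.lim = true  [e.lim > 4]
51. n19.hot = "kqv"  [D.mk ++ "v"]
52. n3.mk = true  [C.lim == true]
53. n3.idx = false  [C.lim == false]
54. n0.mk = false  [C.lim == true]
55. n0.idx = false  [false]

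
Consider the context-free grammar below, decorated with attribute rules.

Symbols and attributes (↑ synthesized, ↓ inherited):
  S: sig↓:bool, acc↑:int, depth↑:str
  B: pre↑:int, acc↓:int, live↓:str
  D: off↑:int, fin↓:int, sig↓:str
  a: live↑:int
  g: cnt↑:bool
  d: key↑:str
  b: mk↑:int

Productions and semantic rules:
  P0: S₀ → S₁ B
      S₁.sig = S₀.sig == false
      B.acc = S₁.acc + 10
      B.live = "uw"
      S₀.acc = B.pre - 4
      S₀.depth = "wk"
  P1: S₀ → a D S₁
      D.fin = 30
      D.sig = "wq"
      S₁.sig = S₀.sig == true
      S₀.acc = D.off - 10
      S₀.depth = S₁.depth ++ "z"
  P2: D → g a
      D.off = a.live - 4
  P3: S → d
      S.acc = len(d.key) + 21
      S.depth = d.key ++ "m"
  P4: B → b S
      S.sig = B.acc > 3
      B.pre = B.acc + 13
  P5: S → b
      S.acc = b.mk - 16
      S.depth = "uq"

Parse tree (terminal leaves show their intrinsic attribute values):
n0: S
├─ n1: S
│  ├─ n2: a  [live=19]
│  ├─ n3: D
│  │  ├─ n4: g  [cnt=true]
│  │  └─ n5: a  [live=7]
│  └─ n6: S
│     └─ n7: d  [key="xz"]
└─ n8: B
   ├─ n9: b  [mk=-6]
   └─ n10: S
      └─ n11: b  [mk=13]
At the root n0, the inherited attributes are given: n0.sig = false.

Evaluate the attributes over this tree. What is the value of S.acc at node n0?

1. n0.sig = false  [given at root]
2. n1.sig = true  [S₀.sig == false]
3. n2.live = 19  [terminal]
4. n3.fin = 30  [30]
5. n3.sig = "wq"  ["wq"]
6. n4.cnt = true  [terminal]
7. n5.live = 7  [terminal]
8. n3.off = 3  [a.live - 4]
9. n6.sig = true  [S₀.sig == true]
10. n7.key = "xz"  [terminal]
11. n6.acc = 23  [len(d.key) + 21]
12. n6.depth = "xzm"  [d.key ++ "m"]
13. n1.acc = -7  [D.off - 10]
14. n1.depth = "xzmz"  [S₁.depth ++ "z"]
15. n8.acc = 3  [S₁.acc + 10]
16. n8.live = "uw"  ["uw"]
17. n9.mk = -6  [terminal]
18. n10.sig = false  [B.acc > 3]
19. n11.mk = 13  [terminal]
20. n10.acc = -3  [b.mk - 16]
21. n10.depth = "uq"  ["uq"]
22. n8.pre = 16  [B.acc + 13]
23. n0.acc = 12  [B.pre - 4]
24. n0.depth = "wk"  ["wk"]

12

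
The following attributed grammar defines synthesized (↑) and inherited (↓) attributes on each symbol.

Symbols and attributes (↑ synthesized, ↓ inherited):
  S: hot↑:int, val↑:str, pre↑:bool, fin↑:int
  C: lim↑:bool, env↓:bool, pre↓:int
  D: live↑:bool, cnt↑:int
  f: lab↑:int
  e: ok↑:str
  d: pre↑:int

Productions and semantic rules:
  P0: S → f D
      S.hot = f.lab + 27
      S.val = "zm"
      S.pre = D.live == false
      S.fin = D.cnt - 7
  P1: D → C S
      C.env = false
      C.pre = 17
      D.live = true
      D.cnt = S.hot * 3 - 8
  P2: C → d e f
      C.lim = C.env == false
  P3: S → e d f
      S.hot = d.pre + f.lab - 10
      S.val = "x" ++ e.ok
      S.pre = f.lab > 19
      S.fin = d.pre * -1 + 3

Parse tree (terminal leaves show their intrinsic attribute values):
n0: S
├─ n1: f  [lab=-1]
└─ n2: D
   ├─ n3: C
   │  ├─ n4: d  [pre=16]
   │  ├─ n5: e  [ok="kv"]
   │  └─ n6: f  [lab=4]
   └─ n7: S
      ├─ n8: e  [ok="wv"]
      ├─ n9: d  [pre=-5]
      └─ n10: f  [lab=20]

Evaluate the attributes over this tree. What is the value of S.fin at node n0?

0

1. n1.lab = -1  [terminal]
2. n3.env = false  [false]
3. n3.pre = 17  [17]
4. n4.pre = 16  [terminal]
5. n5.ok = "kv"  [terminal]
6. n6.lab = 4  [terminal]
7. n3.lim = true  [C.env == false]
8. n8.ok = "wv"  [terminal]
9. n9.pre = -5  [terminal]
10. n10.lab = 20  [terminal]
11. n7.hot = 5  [d.pre + f.lab - 10]
12. n7.val = "xwv"  ["x" ++ e.ok]
13. n7.pre = true  [f.lab > 19]
14. n7.fin = 8  [d.pre * -1 + 3]
15. n2.live = true  [true]
16. n2.cnt = 7  [S.hot * 3 - 8]
17. n0.hot = 26  [f.lab + 27]
18. n0.val = "zm"  ["zm"]
19. n0.pre = false  [D.live == false]
20. n0.fin = 0  [D.cnt - 7]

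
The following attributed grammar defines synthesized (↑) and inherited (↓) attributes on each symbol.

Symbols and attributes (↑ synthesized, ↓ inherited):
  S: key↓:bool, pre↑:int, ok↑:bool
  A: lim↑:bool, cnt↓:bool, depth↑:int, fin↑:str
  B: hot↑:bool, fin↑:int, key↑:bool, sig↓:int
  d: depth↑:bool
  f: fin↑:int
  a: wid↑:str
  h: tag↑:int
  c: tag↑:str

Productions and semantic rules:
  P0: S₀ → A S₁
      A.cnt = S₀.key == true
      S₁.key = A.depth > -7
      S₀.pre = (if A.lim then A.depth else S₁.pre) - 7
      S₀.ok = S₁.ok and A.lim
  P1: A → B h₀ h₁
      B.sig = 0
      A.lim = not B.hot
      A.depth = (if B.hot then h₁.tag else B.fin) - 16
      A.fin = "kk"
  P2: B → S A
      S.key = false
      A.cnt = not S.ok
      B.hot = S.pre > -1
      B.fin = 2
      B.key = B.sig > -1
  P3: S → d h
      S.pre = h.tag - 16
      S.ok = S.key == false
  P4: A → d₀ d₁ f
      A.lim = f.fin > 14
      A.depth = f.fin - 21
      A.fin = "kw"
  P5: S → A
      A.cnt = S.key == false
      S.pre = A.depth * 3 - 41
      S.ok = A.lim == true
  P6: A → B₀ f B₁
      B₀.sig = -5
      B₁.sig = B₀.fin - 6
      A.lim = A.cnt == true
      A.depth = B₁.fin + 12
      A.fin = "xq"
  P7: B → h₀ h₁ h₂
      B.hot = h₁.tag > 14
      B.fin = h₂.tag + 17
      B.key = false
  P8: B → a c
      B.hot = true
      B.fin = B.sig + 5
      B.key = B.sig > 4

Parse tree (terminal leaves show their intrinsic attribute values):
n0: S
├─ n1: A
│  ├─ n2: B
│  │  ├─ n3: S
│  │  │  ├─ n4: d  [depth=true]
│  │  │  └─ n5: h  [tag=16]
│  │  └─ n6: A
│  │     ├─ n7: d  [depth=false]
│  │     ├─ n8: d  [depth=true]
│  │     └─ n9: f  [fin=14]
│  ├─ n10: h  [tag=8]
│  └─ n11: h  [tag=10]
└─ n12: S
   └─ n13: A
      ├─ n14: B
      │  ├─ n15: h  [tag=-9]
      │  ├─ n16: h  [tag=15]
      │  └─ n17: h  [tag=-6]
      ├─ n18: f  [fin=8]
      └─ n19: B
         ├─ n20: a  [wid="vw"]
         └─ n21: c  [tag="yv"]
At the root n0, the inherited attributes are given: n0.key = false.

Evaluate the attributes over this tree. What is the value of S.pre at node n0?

18

1. n0.key = false  [given at root]
2. n1.cnt = false  [S₀.key == true]
3. n2.sig = 0  [0]
4. n3.key = false  [false]
5. n4.depth = true  [terminal]
6. n5.tag = 16  [terminal]
7. n3.pre = 0  [h.tag - 16]
8. n3.ok = true  [S.key == false]
9. n6.cnt = false  [not S.ok]
10. n7.depth = false  [terminal]
11. n8.depth = true  [terminal]
12. n9.fin = 14  [terminal]
13. n6.lim = false  [f.fin > 14]
14. n6.depth = -7  [f.fin - 21]
15. n6.fin = "kw"  ["kw"]
16. n2.hot = true  [S.pre > -1]
17. n2.fin = 2  [2]
18. n2.key = true  [B.sig > -1]
19. n10.tag = 8  [terminal]
20. n11.tag = 10  [terminal]
21. n1.lim = false  [not B.hot]
22. n1.depth = -6  [(if B.hot then h₁.tag else B.fin) - 16]
23. n1.fin = "kk"  ["kk"]
24. n12.key = true  [A.depth > -7]
25. n13.cnt = false  [S.key == false]
26. n14.sig = -5  [-5]
27. n15.tag = -9  [terminal]
28. n16.tag = 15  [terminal]
29. n17.tag = -6  [terminal]
30. n14.hot = true  [h₁.tag > 14]
31. n14.fin = 11  [h₂.tag + 17]
32. n14.key = false  [false]
33. n18.fin = 8  [terminal]
34. n19.sig = 5  [B₀.fin - 6]
35. n20.wid = "vw"  [terminal]
36. n21.tag = "yv"  [terminal]
37. n19.hot = true  [true]
38. n19.fin = 10  [B.sig + 5]
39. n19.key = true  [B.sig > 4]
40. n13.lim = false  [A.cnt == true]
41. n13.depth = 22  [B₁.fin + 12]
42. n13.fin = "xq"  ["xq"]
43. n12.pre = 25  [A.depth * 3 - 41]
44. n12.ok = false  [A.lim == true]
45. n0.pre = 18  [(if A.lim then A.depth else S₁.pre) - 7]
46. n0.ok = false  [S₁.ok and A.lim]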